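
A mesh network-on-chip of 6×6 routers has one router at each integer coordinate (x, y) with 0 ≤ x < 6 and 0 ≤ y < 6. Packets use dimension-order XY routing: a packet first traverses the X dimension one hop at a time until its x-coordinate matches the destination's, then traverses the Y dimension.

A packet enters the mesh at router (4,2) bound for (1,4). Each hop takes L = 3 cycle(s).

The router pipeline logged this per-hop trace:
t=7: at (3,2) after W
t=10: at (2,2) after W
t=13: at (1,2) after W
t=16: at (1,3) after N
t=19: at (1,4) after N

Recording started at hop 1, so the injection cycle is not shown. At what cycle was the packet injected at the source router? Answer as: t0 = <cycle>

t0 = 4

cyc[1] = 7 and cyc[k] = t0 + k·L for every k.
Therefore t0 = 7 − L = 4.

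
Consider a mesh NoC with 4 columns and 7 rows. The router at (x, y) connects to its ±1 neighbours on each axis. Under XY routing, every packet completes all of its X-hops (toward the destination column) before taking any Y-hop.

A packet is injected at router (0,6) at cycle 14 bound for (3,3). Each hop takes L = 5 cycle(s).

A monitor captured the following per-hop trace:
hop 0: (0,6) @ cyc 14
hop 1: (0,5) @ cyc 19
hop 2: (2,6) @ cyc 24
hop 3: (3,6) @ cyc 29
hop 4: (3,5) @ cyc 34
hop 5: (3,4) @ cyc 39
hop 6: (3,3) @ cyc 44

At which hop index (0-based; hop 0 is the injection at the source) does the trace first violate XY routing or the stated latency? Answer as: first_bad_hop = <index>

hop 1: step (+0,-1), +5 cyc — BAD: Y-move but x=0≠3

first_bad_hop = 1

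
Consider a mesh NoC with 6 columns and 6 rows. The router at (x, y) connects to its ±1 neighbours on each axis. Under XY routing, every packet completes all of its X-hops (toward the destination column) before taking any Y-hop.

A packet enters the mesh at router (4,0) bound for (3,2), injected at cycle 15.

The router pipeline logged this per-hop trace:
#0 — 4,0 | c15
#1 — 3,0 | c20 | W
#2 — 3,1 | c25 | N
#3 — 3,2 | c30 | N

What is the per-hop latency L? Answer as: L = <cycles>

L = 5

Δcyc across hop 0→1: 20 − 15 = 5.
Each hop adds L, hence L = 5.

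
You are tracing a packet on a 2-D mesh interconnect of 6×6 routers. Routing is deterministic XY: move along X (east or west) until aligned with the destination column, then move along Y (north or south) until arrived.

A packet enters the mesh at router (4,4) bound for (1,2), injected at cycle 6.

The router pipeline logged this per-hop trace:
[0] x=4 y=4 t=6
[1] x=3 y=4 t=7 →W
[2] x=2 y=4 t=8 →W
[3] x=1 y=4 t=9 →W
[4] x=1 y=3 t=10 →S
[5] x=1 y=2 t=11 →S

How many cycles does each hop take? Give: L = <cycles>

L = 1

From hop 0 (6) to hop 1 (7): +1 cycles.
That increment is L by definition: L = 1.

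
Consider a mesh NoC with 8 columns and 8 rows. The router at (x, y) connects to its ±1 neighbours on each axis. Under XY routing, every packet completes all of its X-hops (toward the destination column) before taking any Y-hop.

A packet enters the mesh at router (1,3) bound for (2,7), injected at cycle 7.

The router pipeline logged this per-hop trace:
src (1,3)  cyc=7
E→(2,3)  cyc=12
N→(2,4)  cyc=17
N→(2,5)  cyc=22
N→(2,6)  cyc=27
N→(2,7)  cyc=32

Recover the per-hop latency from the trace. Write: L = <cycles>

L = 5

Between hops 0 and 1 the cycle counter advances 12 − 7 = 5.
Per-hop latency L = Δcyc = 5.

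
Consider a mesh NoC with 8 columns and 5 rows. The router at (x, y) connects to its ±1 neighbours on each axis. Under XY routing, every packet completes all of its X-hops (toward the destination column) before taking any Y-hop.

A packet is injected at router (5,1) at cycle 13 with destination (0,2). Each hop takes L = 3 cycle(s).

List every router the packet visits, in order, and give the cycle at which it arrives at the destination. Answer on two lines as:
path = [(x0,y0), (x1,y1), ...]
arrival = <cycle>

path = [(5,1), (4,1), (3,1), (2,1), (1,1), (0,1), (0,2)]
arrival = 31

hop 0: (5,1) @ cyc 13
hop 1: (4,1) @ cyc 16  [W]
hop 2: (3,1) @ cyc 19  [W]
hop 3: (2,1) @ cyc 22  [W]
hop 4: (1,1) @ cyc 25  [W]
hop 5: (0,1) @ cyc 28  [W]
hop 6: (0,2) @ cyc 31  [N]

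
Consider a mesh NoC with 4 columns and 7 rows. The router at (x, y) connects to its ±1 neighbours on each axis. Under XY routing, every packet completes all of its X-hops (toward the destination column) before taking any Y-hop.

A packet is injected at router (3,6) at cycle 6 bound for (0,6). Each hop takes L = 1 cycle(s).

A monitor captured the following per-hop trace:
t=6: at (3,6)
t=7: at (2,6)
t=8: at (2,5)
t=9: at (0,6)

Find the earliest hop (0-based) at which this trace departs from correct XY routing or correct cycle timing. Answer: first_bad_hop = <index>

first_bad_hop = 2

  1: Δx=-1 Δy=+0 Δt=1 [ok]
  2: Δx=+0 Δy=-1 Δt=1 [BAD: Y-move but x=2≠0]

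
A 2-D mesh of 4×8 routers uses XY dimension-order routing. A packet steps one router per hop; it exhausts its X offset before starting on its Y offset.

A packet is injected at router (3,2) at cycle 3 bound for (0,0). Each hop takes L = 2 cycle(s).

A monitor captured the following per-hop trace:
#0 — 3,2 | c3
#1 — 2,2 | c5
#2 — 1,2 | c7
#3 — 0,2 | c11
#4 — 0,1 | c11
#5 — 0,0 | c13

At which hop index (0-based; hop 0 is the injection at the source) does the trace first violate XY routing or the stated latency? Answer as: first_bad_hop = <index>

hop 1: step (-1,+0), +2 cyc — ok
hop 2: step (-1,+0), +2 cyc — ok
hop 3: step (-1,+0), +4 cyc — BAD: Δcyc=4≠L

first_bad_hop = 3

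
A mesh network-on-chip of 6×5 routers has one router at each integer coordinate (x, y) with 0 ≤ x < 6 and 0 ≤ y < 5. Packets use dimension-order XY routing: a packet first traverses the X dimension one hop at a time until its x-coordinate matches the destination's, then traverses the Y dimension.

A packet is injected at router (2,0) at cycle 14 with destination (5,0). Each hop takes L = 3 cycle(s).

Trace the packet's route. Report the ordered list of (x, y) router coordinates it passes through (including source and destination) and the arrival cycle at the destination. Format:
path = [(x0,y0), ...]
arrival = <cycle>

path = [(2,0), (3,0), (4,0), (5,0)]
arrival = 23

#0 — 2,0 | c14
#1 — 3,0 | c17 | E
#2 — 4,0 | c20 | E
#3 — 5,0 | c23 | E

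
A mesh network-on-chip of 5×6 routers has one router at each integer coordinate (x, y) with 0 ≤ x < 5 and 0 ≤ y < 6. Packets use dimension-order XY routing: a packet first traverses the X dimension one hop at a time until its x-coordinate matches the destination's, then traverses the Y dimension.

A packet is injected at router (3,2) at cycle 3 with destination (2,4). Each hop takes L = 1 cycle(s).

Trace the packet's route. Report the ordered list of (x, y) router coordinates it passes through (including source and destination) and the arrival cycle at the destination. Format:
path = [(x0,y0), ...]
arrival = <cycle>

#0 — 3,2 | c3
#1 — 2,2 | c4 | W
#2 — 2,3 | c5 | N
#3 — 2,4 | c6 | N

path = [(3,2), (2,2), (2,3), (2,4)]
arrival = 6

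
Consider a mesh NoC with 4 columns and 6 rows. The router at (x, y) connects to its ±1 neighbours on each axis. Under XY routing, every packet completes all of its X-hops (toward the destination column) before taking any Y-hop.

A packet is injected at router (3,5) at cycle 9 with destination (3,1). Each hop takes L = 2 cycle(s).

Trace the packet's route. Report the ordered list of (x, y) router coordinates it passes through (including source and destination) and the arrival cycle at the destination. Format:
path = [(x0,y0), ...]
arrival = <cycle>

hop 0: (3,5) @ cyc 9
hop 1: (3,4) @ cyc 11  [S]
hop 2: (3,3) @ cyc 13  [S]
hop 3: (3,2) @ cyc 15  [S]
hop 4: (3,1) @ cyc 17  [S]

path = [(3,5), (3,4), (3,3), (3,2), (3,1)]
arrival = 17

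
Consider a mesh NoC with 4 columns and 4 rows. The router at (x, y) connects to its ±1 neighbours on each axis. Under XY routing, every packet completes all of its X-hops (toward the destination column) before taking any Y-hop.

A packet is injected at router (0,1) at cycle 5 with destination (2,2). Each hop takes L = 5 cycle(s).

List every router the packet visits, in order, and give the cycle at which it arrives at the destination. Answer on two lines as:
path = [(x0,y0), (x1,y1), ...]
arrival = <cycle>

path = [(0,1), (1,1), (2,1), (2,2)]
arrival = 20

#0 — 0,1 | c5
#1 — 1,1 | c10 | E
#2 — 2,1 | c15 | E
#3 — 2,2 | c20 | N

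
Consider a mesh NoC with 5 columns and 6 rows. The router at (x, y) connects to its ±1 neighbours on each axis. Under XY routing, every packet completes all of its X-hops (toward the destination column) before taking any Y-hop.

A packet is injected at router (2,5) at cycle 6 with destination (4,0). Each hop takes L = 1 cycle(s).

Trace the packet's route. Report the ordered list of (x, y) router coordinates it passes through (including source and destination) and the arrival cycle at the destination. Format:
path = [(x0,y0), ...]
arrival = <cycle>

path = [(2,5), (3,5), (4,5), (4,4), (4,3), (4,2), (4,1), (4,0)]
arrival = 13

hop 0: (2,5) @ cyc 6
hop 1: (3,5) @ cyc 7  [E]
hop 2: (4,5) @ cyc 8  [E]
hop 3: (4,4) @ cyc 9  [S]
hop 4: (4,3) @ cyc 10  [S]
hop 5: (4,2) @ cyc 11  [S]
hop 6: (4,1) @ cyc 12  [S]
hop 7: (4,0) @ cyc 13  [S]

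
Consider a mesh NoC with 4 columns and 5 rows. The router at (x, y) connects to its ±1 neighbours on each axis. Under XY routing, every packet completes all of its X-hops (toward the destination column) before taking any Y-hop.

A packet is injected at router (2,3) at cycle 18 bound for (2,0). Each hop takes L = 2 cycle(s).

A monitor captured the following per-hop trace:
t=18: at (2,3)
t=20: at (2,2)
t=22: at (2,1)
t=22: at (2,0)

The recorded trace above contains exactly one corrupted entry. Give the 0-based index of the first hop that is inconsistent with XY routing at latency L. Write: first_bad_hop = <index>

first_bad_hop = 3

[1] (+0,-1) / 2c ⇒ ok
[2] (+0,-1) / 2c ⇒ ok
[3] (+0,-1) / 0c ⇒ BAD: Δcyc=0≠L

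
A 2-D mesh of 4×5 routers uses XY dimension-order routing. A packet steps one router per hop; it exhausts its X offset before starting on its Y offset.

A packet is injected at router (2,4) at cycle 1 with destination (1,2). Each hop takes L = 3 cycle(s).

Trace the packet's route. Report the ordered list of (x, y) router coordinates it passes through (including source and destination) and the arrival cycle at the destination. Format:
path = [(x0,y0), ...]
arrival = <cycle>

path = [(2,4), (1,4), (1,3), (1,2)]
arrival = 10

src (2,4)  cyc=1
W→(1,4)  cyc=4
S→(1,3)  cyc=7
S→(1,2)  cyc=10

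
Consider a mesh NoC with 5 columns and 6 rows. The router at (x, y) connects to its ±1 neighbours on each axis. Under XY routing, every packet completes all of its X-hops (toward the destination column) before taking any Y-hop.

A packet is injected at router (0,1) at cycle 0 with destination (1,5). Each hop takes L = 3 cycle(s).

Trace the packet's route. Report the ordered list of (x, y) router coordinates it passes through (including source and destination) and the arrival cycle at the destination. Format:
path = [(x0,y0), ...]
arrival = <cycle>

path = [(0,1), (1,1), (1,2), (1,3), (1,4), (1,5)]
arrival = 15

  0. router=(0,1) cycle=0 (inject)
  1. router=(1,1) cycle=3 dir=E
  2. router=(1,2) cycle=6 dir=N
  3. router=(1,3) cycle=9 dir=N
  4. router=(1,4) cycle=12 dir=N
  5. router=(1,5) cycle=15 dir=N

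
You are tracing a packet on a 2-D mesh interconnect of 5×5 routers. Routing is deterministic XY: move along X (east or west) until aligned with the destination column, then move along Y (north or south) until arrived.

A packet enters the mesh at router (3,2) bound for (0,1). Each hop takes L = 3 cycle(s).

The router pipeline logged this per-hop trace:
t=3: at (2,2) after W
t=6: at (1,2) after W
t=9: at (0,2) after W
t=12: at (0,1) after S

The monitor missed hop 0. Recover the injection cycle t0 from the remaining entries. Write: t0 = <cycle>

t0 = 0

cyc[1] = 3 and cyc[k] = t0 + k·L for every k.
Subtract one hop: t0 = 3 − 3 = 0.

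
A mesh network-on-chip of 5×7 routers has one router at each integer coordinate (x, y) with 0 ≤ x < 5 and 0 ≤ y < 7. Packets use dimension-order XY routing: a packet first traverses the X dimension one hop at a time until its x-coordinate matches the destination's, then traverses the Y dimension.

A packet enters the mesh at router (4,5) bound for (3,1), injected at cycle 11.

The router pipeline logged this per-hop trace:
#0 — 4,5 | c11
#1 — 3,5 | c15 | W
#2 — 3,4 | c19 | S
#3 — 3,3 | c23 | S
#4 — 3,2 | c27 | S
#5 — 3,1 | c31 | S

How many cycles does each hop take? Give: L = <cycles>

Δcyc across hop 0→1: 15 − 11 = 4.
Per-hop latency L = Δcyc = 4.

L = 4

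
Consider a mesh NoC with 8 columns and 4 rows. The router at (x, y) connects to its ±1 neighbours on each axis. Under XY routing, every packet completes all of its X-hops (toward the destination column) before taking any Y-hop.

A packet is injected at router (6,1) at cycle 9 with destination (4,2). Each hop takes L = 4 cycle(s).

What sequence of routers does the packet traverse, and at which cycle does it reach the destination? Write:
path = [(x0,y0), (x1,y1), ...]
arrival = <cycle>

path = [(6,1), (5,1), (4,1), (4,2)]
arrival = 21

hop 0: (6,1) @ cyc 9
hop 1: (5,1) @ cyc 13  [W]
hop 2: (4,1) @ cyc 17  [W]
hop 3: (4,2) @ cyc 21  [N]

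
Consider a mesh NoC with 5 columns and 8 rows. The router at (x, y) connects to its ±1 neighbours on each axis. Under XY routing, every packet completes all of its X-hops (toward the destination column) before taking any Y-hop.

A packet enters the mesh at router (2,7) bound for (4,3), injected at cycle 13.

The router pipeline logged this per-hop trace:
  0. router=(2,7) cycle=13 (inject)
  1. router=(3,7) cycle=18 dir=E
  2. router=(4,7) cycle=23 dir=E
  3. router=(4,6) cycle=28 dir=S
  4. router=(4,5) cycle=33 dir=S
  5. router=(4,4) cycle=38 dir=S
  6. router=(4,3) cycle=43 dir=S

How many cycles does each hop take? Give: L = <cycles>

L = 5

Δcyc across hop 0→1: 18 − 13 = 5.
One hop costs L cycles, so L = 5.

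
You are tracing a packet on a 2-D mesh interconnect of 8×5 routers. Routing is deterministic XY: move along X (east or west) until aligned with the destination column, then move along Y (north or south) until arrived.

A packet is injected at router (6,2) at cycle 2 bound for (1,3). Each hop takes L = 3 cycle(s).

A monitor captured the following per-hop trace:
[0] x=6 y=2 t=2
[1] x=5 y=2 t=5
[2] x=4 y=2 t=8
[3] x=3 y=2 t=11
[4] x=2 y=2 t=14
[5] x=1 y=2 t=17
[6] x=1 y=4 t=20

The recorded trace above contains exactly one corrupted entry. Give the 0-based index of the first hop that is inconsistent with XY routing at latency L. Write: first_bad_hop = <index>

check 1→ d=(-1,0) cyc+3: ok
check 2→ d=(-1,0) cyc+3: ok
check 3→ d=(-1,0) cyc+3: ok
check 4→ d=(-1,0) cyc+3: ok
check 5→ d=(-1,0) cyc+3: ok
check 6→ d=(0,2) cyc+3: BAD: non-unit step

first_bad_hop = 6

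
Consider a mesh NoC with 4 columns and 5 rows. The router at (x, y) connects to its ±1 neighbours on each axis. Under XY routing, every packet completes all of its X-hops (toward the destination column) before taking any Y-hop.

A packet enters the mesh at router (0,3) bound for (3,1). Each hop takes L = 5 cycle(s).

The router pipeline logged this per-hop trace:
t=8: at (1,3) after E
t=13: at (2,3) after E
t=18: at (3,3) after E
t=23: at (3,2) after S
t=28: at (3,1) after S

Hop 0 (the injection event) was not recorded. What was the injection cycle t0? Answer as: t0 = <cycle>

cyc[1] = 8 and cyc[k] = t0 + k·L for every k.
t0 = cyc[1] − L = 8 − 5 = 3.

t0 = 3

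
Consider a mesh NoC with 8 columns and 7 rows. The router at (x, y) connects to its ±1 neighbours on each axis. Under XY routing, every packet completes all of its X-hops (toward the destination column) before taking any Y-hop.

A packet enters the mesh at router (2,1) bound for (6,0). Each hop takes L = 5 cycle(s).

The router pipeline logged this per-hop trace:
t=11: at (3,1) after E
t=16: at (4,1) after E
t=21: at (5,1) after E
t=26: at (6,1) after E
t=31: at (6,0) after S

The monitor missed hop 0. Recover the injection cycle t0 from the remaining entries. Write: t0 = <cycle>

At hop 1 the cycle is 11; in general cyc_k = t0 + kL.
Subtract one hop: t0 = 11 − 5 = 6.

t0 = 6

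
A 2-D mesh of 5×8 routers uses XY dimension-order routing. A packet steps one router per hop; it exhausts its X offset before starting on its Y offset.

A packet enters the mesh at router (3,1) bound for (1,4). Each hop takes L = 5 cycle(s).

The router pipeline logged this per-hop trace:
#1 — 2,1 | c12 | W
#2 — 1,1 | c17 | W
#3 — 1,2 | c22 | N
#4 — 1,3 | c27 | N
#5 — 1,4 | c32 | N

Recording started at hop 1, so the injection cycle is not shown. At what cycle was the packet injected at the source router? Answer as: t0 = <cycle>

t0 = 7

The first recorded entry is hop 1 at cycle 12.
t0 = cyc[1] − L = 12 − 5 = 7.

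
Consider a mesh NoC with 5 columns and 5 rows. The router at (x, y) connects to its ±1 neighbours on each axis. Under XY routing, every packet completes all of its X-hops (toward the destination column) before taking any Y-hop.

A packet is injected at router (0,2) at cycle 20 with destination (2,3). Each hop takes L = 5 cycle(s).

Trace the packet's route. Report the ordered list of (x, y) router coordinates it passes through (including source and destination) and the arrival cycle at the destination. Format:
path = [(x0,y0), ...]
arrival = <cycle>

path = [(0,2), (1,2), (2,2), (2,3)]
arrival = 35

#0 — 0,2 | c20
#1 — 1,2 | c25 | E
#2 — 2,2 | c30 | E
#3 — 2,3 | c35 | N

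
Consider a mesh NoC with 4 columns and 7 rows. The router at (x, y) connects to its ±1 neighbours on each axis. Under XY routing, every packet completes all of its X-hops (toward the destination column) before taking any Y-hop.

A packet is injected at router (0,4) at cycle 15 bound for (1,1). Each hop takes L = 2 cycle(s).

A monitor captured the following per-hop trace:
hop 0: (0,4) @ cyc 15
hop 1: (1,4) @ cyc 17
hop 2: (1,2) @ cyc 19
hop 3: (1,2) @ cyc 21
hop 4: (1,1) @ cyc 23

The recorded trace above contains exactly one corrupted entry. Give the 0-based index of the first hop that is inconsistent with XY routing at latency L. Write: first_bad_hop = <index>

hop 1: step (+1,+0), +2 cyc — ok
hop 2: step (+0,-2), +2 cyc — BAD: non-unit step

first_bad_hop = 2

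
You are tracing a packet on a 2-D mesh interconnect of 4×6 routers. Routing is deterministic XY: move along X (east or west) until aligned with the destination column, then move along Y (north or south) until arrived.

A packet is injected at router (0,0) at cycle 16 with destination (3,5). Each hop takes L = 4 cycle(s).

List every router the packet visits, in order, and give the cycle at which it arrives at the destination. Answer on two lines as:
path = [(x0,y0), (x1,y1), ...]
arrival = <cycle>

src (0,0)  cyc=16
E→(1,0)  cyc=20
E→(2,0)  cyc=24
E→(3,0)  cyc=28
N→(3,1)  cyc=32
N→(3,2)  cyc=36
N→(3,3)  cyc=40
N→(3,4)  cyc=44
N→(3,5)  cyc=48

path = [(0,0), (1,0), (2,0), (3,0), (3,1), (3,2), (3,3), (3,4), (3,5)]
arrival = 48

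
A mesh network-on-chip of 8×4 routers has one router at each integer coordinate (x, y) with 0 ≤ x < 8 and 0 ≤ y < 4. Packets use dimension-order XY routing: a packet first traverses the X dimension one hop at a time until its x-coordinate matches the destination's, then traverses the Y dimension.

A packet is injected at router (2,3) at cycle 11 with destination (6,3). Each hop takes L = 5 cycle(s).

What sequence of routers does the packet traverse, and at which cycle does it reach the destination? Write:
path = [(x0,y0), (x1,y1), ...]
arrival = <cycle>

src (2,3)  cyc=11
E→(3,3)  cyc=16
E→(4,3)  cyc=21
E→(5,3)  cyc=26
E→(6,3)  cyc=31

path = [(2,3), (3,3), (4,3), (5,3), (6,3)]
arrival = 31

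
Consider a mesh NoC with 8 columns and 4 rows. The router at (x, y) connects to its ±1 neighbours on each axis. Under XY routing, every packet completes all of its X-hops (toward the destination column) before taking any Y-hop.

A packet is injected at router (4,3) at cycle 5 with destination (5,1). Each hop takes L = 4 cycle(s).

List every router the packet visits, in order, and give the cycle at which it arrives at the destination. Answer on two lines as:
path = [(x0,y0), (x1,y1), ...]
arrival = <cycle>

path = [(4,3), (5,3), (5,2), (5,1)]
arrival = 17

  0. router=(4,3) cycle=5 (inject)
  1. router=(5,3) cycle=9 dir=E
  2. router=(5,2) cycle=13 dir=S
  3. router=(5,1) cycle=17 dir=S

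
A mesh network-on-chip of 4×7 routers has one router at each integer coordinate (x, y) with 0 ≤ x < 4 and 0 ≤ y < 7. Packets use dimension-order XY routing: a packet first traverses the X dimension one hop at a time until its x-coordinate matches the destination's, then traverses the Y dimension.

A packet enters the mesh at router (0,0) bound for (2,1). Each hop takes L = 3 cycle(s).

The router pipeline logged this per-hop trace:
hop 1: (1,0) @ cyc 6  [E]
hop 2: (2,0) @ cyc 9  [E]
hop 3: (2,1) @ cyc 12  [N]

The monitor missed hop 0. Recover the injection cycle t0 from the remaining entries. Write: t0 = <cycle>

At hop 1 the cycle is 6; in general cyc_k = t0 + kL.
So t0 = 6 − 1·3 = 3.

t0 = 3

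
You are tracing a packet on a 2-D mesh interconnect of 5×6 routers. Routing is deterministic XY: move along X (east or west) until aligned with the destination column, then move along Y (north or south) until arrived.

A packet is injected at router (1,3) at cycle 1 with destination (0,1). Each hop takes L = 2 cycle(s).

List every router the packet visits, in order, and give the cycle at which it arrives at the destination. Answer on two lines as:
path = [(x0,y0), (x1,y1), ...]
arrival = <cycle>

#0 — 1,3 | c1
#1 — 0,3 | c3 | W
#2 — 0,2 | c5 | S
#3 — 0,1 | c7 | S

path = [(1,3), (0,3), (0,2), (0,1)]
arrival = 7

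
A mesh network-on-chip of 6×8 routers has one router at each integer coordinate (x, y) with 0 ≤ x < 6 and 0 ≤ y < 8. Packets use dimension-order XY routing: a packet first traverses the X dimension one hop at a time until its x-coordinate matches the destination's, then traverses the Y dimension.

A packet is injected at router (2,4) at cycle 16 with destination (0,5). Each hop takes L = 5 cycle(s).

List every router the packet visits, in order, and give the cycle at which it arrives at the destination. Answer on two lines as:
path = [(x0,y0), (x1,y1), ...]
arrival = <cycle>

path = [(2,4), (1,4), (0,4), (0,5)]
arrival = 31

t=16: at (2,4)
t=21: at (1,4) after W
t=26: at (0,4) after W
t=31: at (0,5) after N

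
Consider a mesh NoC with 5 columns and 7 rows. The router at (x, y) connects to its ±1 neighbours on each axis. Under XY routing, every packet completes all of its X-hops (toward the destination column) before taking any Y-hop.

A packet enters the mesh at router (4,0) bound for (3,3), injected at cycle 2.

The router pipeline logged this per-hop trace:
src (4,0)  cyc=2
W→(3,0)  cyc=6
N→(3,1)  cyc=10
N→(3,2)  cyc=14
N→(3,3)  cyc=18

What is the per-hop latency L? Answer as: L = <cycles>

Δcyc across hop 0→1: 6 − 2 = 4.
That increment is L by definition: L = 4.

L = 4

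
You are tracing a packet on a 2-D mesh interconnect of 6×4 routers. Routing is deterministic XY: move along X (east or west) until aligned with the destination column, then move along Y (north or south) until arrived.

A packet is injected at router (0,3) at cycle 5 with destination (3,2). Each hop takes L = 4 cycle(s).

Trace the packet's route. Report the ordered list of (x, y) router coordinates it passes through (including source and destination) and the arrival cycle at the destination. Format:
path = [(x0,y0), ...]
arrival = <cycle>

hop 0: (0,3) @ cyc 5
hop 1: (1,3) @ cyc 9  [E]
hop 2: (2,3) @ cyc 13  [E]
hop 3: (3,3) @ cyc 17  [E]
hop 4: (3,2) @ cyc 21  [S]

path = [(0,3), (1,3), (2,3), (3,3), (3,2)]
arrival = 21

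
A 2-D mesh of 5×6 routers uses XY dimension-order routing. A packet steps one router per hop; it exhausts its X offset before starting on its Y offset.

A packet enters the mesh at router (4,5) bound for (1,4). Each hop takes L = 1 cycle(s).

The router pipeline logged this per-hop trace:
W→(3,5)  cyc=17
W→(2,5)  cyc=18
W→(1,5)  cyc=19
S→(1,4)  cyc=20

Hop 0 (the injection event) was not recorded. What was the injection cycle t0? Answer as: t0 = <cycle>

At hop 1 the cycle is 17; in general cyc_k = t0 + kL.
Therefore t0 = 17 − L = 16.

t0 = 16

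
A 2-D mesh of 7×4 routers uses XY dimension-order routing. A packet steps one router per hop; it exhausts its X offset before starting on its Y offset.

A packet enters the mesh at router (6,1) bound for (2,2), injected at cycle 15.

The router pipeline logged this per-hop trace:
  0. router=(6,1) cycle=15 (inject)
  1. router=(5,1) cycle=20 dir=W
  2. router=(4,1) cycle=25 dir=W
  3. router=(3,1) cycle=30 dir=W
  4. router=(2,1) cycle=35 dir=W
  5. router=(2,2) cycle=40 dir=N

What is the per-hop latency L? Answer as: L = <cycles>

From hop 0 (15) to hop 1 (20): +5 cycles.
Per-hop latency L = Δcyc = 5.

L = 5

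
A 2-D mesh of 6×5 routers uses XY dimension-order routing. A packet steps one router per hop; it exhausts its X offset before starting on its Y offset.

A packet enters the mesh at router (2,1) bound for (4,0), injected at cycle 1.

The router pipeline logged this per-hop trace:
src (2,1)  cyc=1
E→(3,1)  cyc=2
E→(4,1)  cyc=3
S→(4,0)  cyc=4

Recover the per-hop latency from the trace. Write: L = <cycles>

cyc[1] − cyc[0] = 2 − 1 = 1.
One hop costs L cycles, so L = 1.

L = 1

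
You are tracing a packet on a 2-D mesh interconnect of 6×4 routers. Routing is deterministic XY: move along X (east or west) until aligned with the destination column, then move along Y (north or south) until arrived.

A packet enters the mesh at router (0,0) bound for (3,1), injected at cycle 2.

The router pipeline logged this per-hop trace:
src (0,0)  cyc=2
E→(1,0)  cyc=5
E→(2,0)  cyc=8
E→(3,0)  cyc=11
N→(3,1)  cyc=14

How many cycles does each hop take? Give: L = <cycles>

L = 3

Between hops 0 and 1 the cycle counter advances 5 − 2 = 3.
Per-hop latency L = Δcyc = 3.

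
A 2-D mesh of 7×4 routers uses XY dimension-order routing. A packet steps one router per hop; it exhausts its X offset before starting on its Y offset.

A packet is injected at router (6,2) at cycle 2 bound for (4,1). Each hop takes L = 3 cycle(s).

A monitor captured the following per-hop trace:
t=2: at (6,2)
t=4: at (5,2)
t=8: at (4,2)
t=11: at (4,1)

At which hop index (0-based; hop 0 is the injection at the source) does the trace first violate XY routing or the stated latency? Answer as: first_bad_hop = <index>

  1: Δx=-1 Δy=+0 Δt=2 [BAD: Δcyc=2≠L]

first_bad_hop = 1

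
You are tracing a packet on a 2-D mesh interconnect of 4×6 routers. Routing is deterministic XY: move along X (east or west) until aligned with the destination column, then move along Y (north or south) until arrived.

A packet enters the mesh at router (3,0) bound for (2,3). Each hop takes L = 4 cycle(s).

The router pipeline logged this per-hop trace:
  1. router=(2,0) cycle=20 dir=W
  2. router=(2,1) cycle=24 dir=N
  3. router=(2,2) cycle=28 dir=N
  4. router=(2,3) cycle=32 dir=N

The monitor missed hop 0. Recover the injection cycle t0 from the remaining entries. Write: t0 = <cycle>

At hop 1 the cycle is 20; in general cyc_k = t0 + kL.
Subtract one hop: t0 = 20 − 4 = 16.

t0 = 16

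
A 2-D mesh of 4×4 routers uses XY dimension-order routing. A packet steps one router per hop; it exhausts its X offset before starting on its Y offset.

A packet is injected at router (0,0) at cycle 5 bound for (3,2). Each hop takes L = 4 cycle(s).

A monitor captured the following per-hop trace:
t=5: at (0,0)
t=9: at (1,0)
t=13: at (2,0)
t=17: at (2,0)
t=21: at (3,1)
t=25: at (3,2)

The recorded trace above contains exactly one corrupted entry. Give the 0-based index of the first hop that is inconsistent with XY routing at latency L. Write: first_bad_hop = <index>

[1] (+1,+0) / 4c ⇒ ok
[2] (+1,+0) / 4c ⇒ ok
[3] (+0,+0) / 4c ⇒ BAD: non-unit step

first_bad_hop = 3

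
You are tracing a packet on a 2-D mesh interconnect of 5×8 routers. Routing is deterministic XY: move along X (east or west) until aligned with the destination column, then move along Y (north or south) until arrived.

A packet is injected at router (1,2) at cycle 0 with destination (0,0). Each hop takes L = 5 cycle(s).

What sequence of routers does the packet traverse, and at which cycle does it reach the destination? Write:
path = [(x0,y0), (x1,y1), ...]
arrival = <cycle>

path = [(1,2), (0,2), (0,1), (0,0)]
arrival = 15

  0. router=(1,2) cycle=0 (inject)
  1. router=(0,2) cycle=5 dir=W
  2. router=(0,1) cycle=10 dir=S
  3. router=(0,0) cycle=15 dir=S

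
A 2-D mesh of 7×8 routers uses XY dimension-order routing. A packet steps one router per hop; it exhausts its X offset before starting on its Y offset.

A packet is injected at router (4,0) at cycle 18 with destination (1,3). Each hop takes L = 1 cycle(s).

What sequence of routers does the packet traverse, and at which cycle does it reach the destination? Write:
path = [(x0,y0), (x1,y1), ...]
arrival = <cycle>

path = [(4,0), (3,0), (2,0), (1,0), (1,1), (1,2), (1,3)]
arrival = 24

hop 0: (4,0) @ cyc 18
hop 1: (3,0) @ cyc 19  [W]
hop 2: (2,0) @ cyc 20  [W]
hop 3: (1,0) @ cyc 21  [W]
hop 4: (1,1) @ cyc 22  [N]
hop 5: (1,2) @ cyc 23  [N]
hop 6: (1,3) @ cyc 24  [N]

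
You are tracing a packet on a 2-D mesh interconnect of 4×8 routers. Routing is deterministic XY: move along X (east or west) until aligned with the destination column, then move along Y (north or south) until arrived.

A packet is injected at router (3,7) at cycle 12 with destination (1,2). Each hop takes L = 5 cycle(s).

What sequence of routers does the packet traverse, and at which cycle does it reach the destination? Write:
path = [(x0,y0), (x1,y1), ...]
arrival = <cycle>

t=12: at (3,7)
t=17: at (2,7) after W
t=22: at (1,7) after W
t=27: at (1,6) after S
t=32: at (1,5) after S
t=37: at (1,4) after S
t=42: at (1,3) after S
t=47: at (1,2) after S

path = [(3,7), (2,7), (1,7), (1,6), (1,5), (1,4), (1,3), (1,2)]
arrival = 47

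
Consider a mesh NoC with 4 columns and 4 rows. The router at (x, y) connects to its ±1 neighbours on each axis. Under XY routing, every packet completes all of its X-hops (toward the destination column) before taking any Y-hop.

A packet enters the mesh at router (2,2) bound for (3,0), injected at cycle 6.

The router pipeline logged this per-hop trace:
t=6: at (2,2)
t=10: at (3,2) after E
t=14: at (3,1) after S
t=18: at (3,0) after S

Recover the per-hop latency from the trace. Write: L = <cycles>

L = 4

Between hops 0 and 1 the cycle counter advances 10 − 6 = 4.
That increment is L by definition: L = 4.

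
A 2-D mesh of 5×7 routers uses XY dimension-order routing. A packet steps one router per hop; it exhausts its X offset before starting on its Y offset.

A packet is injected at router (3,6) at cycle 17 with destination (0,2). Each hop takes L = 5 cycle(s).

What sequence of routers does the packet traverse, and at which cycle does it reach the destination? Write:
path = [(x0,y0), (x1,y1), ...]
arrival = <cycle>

src (3,6)  cyc=17
W→(2,6)  cyc=22
W→(1,6)  cyc=27
W→(0,6)  cyc=32
S→(0,5)  cyc=37
S→(0,4)  cyc=42
S→(0,3)  cyc=47
S→(0,2)  cyc=52

path = [(3,6), (2,6), (1,6), (0,6), (0,5), (0,4), (0,3), (0,2)]
arrival = 52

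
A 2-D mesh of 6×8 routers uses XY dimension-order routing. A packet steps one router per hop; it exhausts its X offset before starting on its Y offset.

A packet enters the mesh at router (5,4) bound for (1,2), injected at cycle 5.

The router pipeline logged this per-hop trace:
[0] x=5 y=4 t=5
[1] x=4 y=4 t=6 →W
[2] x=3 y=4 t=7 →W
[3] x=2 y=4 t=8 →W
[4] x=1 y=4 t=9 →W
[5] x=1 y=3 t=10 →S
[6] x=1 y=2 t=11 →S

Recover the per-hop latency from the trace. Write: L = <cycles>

Between hops 0 and 1 the cycle counter advances 6 − 5 = 1.
Each hop adds L, hence L = 1.

L = 1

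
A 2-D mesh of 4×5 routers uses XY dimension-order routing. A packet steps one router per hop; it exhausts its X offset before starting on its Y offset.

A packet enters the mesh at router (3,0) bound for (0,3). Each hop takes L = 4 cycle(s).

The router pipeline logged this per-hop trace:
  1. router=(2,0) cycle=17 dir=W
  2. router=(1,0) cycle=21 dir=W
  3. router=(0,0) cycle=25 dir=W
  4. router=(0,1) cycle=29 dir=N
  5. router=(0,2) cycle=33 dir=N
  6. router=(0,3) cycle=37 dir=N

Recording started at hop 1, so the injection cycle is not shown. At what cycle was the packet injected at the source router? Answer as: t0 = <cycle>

cyc[1] = 17 and cyc[k] = t0 + k·L for every k.
So t0 = 17 − 1·4 = 13.

t0 = 13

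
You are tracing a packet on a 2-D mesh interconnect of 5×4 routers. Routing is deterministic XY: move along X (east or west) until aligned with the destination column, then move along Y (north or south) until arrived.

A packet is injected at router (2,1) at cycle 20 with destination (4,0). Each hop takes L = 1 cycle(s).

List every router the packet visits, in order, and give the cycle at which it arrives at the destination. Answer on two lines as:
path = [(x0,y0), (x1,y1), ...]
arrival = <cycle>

  0. router=(2,1) cycle=20 (inject)
  1. router=(3,1) cycle=21 dir=E
  2. router=(4,1) cycle=22 dir=E
  3. router=(4,0) cycle=23 dir=S

path = [(2,1), (3,1), (4,1), (4,0)]
arrival = 23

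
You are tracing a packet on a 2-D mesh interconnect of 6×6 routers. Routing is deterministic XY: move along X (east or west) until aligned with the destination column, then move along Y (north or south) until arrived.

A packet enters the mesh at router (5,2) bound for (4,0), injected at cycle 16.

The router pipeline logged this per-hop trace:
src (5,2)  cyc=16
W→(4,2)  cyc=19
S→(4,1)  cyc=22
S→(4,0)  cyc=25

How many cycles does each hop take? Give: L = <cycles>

L = 3

cyc[1] − cyc[0] = 19 − 16 = 3.
That increment is L by definition: L = 3.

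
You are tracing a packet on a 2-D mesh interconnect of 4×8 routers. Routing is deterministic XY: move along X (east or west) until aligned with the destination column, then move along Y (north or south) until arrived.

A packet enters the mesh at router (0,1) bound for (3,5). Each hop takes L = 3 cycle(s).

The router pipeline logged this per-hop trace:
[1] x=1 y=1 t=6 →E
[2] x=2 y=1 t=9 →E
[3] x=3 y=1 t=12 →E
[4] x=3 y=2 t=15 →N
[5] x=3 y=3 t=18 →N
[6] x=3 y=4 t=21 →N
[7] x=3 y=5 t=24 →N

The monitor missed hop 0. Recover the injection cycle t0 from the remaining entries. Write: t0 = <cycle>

cyc[1] = 6 and cyc[k] = t0 + k·L for every k.
Therefore t0 = 6 − L = 3.

t0 = 3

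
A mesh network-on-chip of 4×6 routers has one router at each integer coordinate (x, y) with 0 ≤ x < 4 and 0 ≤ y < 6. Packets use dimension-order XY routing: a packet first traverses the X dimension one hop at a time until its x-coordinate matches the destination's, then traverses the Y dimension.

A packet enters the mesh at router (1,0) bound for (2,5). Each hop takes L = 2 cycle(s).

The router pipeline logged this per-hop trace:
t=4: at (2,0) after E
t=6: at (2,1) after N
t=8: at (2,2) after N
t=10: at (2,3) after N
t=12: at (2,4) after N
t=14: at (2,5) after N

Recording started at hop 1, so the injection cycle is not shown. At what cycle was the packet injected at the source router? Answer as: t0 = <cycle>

t0 = 2

At hop 1 the cycle is 4; in general cyc_k = t0 + kL.
t0 = cyc[1] − L = 4 − 2 = 2.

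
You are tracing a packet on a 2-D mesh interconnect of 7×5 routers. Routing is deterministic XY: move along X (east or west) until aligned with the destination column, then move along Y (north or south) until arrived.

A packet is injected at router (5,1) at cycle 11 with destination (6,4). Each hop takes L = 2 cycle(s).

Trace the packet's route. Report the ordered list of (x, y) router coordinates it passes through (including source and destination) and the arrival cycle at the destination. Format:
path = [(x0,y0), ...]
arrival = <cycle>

path = [(5,1), (6,1), (6,2), (6,3), (6,4)]
arrival = 19

[0] x=5 y=1 t=11
[1] x=6 y=1 t=13 →E
[2] x=6 y=2 t=15 →N
[3] x=6 y=3 t=17 →N
[4] x=6 y=4 t=19 →N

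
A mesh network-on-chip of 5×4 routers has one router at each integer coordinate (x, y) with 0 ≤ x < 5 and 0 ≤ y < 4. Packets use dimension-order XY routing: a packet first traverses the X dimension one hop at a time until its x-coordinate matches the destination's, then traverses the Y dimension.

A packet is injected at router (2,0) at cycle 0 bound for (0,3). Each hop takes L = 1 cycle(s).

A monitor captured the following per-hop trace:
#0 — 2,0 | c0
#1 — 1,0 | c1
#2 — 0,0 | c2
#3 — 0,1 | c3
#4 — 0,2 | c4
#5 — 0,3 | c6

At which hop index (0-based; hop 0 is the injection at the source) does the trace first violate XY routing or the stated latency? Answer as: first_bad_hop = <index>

hop 1: step (-1,+0), +1 cyc — ok
hop 2: step (-1,+0), +1 cyc — ok
hop 3: step (+0,+1), +1 cyc — ok
hop 4: step (+0,+1), +1 cyc — ok
hop 5: step (+0,+1), +2 cyc — BAD: Δcyc=2≠L

first_bad_hop = 5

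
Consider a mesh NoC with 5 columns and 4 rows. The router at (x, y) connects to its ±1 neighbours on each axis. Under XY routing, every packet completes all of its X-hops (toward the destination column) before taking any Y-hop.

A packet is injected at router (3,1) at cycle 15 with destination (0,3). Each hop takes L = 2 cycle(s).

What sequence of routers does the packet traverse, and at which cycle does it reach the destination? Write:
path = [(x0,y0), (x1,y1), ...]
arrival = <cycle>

path = [(3,1), (2,1), (1,1), (0,1), (0,2), (0,3)]
arrival = 25

[0] x=3 y=1 t=15
[1] x=2 y=1 t=17 →W
[2] x=1 y=1 t=19 →W
[3] x=0 y=1 t=21 →W
[4] x=0 y=2 t=23 →N
[5] x=0 y=3 t=25 →N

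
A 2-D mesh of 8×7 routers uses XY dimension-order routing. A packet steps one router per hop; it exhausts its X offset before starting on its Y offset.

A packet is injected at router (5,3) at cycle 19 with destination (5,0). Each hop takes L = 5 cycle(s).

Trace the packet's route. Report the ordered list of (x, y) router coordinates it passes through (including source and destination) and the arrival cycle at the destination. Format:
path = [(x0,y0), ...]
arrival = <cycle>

path = [(5,3), (5,2), (5,1), (5,0)]
arrival = 34

  0. router=(5,3) cycle=19 (inject)
  1. router=(5,2) cycle=24 dir=S
  2. router=(5,1) cycle=29 dir=S
  3. router=(5,0) cycle=34 dir=S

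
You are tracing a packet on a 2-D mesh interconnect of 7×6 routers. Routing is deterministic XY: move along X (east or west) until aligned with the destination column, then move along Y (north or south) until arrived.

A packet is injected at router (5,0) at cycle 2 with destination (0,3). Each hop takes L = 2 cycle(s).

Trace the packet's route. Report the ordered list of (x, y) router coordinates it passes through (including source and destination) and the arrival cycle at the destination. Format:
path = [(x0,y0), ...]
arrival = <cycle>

path = [(5,0), (4,0), (3,0), (2,0), (1,0), (0,0), (0,1), (0,2), (0,3)]
arrival = 18

#0 — 5,0 | c2
#1 — 4,0 | c4 | W
#2 — 3,0 | c6 | W
#3 — 2,0 | c8 | W
#4 — 1,0 | c10 | W
#5 — 0,0 | c12 | W
#6 — 0,1 | c14 | N
#7 — 0,2 | c16 | N
#8 — 0,3 | c18 | N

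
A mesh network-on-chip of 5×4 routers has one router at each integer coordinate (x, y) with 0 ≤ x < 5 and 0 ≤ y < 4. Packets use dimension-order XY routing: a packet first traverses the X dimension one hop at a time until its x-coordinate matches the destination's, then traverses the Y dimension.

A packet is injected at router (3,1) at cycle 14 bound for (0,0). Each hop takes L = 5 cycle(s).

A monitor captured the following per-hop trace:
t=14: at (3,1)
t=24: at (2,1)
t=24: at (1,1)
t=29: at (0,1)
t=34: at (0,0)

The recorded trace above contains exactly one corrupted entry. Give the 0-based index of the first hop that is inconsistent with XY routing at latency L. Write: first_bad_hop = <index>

[1] (-1,+0) / 10c ⇒ BAD: Δcyc=10≠L

first_bad_hop = 1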